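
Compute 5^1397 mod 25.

0

Compute successive squares:
1397 in binary is 10101110101, i.e. 1397 = 1024 + 256 + 64 + 32 + 16 + 4 + 1.
5^1 ≡ 5 (mod 25)
5^2 ≡ 5^2 = 25 ≡ 0 (mod 25)
5^4 ≡ 0^2 = 0 (mod 25)
5^8 ≡ 0^2 = 0 (mod 25)
5^16 ≡ 0^2 = 0 (mod 25)
5^32 ≡ 0^2 = 0 (mod 25)
5^64 ≡ 0^2 = 0 (mod 25)
5^128 ≡ 0^2 = 0 (mod 25)
5^256 ≡ 0^2 = 0 (mod 25)
5^512 ≡ 0^2 = 0 (mod 25)
5^1024 ≡ 0^2 = 0 (mod 25)
5^1397 = 5^1024 · 5^256 · 5^64 · 5^32 · 5^16 · 5^4 · 5^1 ≡ 0 · 0 · 0 · 0 · 0 · 0 · 5 (mod 25).
Accumulate the product:
0 · 0 = 0
0 · 0 = 0
0 · 0 = 0
0 · 0 = 0
0 · 0 = 0
0 · 5 = 0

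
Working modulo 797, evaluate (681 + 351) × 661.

681 + 351 = 1032 ≡ 235 (mod 797)
235 × 661 = 155335 ≡ 717 (mod 797)

717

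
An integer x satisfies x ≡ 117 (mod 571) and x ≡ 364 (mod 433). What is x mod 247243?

571⁻¹ mod 433: 571×91 ≡ 1 (mod 433), so 571⁻¹ ≡ 91.
x = 117 + 571×((364 − 117)×91 mod 433) = 117 + 571×394 = 225091.

225091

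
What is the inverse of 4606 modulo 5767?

4401

5767 = 1×4606 + 1161
4606 = 3×1161 + 1123
1161 = 1×1123 + 38
1123 = 29×38 + 21
38 = 1×21 + 17
21 = 1×17 + 4
17 = 4×4 + 1
4 = 4×1 + 0
gcd(4606, 5767) = 1, so the inverse exists.
Back-substitute for 1:
1 = 1×17 − 4×4
  = −4×21 + 5×17
  = 5×38 − 9×21
  = −9×1123 + 266×38
  = 266×1161 − 275×1123
  = −275×4606 + 1091×1161
  = 1091×5767 − 1366×4606
So 4606⁻¹ ≡ −1366 ≡ 4401 (mod 5767).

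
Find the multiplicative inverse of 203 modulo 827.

Run the extended Euclidean algorithm:
827 = 4*203 + 15
203 = 13*15 + 8
15 = 1*8 + 7
8 = 1*7 + 1
7 = 7*1 + 0
gcd(203, 827) = 1, so the inverse exists.
Back-substitute for 1:
1 = 1*8 − 1*7
  = −1*15 + 2*8
  = 2*203 − 27*15
  = −27*827 + 110*203
So 203⁻¹ ≡ 110 (mod 827).

110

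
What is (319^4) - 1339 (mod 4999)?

1256

(319)^4 ≡ 2595 (mod 4999)
2595 - 1339 = 1256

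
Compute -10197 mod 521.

-10197 = -20·521 + 223, so -10197 ≡ 223 (mod 521).

223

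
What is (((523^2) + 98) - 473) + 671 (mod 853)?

(523)^2 ≡ 569 (mod 853)
569 + 98 = 667
667 - 473 = 194
194 + 671 = 865 ≡ 12 (mod 853)

12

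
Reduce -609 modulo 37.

20

-609 = -17×37 + 20, so -609 ≡ 20 (mod 37).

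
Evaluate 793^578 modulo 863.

140

By square-and-multiply:
578 in binary is 1001000010, i.e. 578 = 512 + 64 + 2.
793^1 ≡ 793 (mod 863)
793^2 ≡ 793^2 = 628849 ≡ 585 (mod 863)
793^4 ≡ 585^2 = 342225 ≡ 477 (mod 863)
793^8 ≡ 477^2 = 227529 ≡ 560 (mod 863)
793^16 ≡ 560^2 = 313600 ≡ 331 (mod 863)
793^32 ≡ 331^2 = 109561 ≡ 823 (mod 863)
793^64 ≡ 823^2 = 677329 ≡ 737 (mod 863)
793^128 ≡ 737^2 = 543169 ≡ 342 (mod 863)
793^256 ≡ 342^2 = 116964 ≡ 459 (mod 863)
793^512 ≡ 459^2 = 210681 ≡ 109 (mod 863)
793^578 = 793^512 * 793^64 * 793^2 ≡ 109 * 737 * 585 (mod 863).
Accumulate the product:
109 * 737 = 80333 ≡ 74
74 * 585 = 43290 ≡ 140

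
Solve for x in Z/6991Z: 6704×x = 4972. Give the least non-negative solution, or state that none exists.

gcd(6704, 6991) = 1, so a unique solution mod 6991 exists.
6704⁻¹ ≡ 6041 (mod 6991).
x ≡ 6041×4972 ≡ 2516 (mod 6991).

2516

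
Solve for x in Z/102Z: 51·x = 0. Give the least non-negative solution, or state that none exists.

0

gcd(51, 102) = 51, and 51 | 0, so solutions exist.
Divide through by 51: 1·x ≡ 0 (mod 2).
1⁻¹ ≡ 1 (mod 2).
x ≡ 1·0 ≡ 0 (mod 2).
The smallest non-negative solution is x = 0.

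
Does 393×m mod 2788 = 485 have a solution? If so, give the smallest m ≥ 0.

285

gcd(393, 2788) = 1, so a unique solution mod 2788 exists.
393⁻¹ ≡ 2185 (mod 2788).
m ≡ 2185×485 ≡ 285 (mod 2788).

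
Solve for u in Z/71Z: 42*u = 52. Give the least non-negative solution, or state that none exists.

gcd(42, 71) = 1, so a unique solution mod 71 exists.
42⁻¹ ≡ 22 (mod 71).
u ≡ 22*52 ≡ 8 (mod 71).

8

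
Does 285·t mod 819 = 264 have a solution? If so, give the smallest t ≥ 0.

113

gcd(285, 819) = 3, and 3 | 264, so solutions exist.
Divide through by 3: 95·t = 88 (mod 273).
95⁻¹ ≡ 23 (mod 273).
t ≡ 23·88 ≡ 113 (mod 273).
The smallest non-negative solution is t = 113.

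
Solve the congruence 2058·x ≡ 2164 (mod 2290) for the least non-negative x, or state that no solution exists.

gcd(2058, 2290) = 2, and 2 | 2164, so solutions exist.
Divide through by 2: 1029·x ≡ 1082 (mod 1145).
1029⁻¹ ≡ 839 (mod 1145).
x ≡ 839·1082 ≡ 958 (mod 1145).
The smallest non-negative solution is x = 958.

958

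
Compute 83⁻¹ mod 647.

343

647 = 7·83 + 66
83 = 1·66 + 17
66 = 3·17 + 15
17 = 1·15 + 2
15 = 7·2 + 1
2 = 2·1 + 0
gcd(83, 647) = 1, so the inverse exists.
Bézout: 1 = 39·647 − 304·83.
So 83⁻¹ ≡ −304 ≡ 343 (mod 647).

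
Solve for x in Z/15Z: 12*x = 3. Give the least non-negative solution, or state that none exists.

4

gcd(12, 15) = 3, and 3 | 3, so solutions exist.
Divide through by 3: 4*x ≡ 1 mod 5.
4⁻¹ ≡ 4 (mod 5).
x ≡ 4*1 ≡ 4 (mod 5).
The smallest non-negative solution is x = 4.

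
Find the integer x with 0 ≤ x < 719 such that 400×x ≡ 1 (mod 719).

719 = 1·400 + 319
400 = 1·319 + 81
319 = 3·81 + 76
81 = 1·76 + 5
76 = 15·5 + 1
5 = 5·1 + 0
gcd(400, 719) = 1, so the inverse exists.
Back-substitute for 1:
1 = 1·76 − 15·5
  = −15·81 + 16·76
  = 16·319 − 63·81
  = −63·400 + 79·319
  = 79·719 − 142·400
So 400⁻¹ ≡ −142 ≡ 577 (mod 719).

577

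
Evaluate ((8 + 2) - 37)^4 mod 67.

8 + 2 = 10
10 - 37 = -27 ≡ 40 (mod 67)
(40)^4 ≡ 64 (mod 67)

64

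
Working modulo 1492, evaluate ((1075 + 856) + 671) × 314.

904

1075 + 856 = 1931 ≡ 439 (mod 1492)
439 + 671 = 1110
1110 × 314 = 348540 ≡ 904 (mod 1492)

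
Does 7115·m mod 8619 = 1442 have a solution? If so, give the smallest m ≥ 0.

4618

gcd(7115, 8619) = 1, so a unique solution mod 8619 exists.
7115⁻¹ ≡ 4235 (mod 8619).
m ≡ 4235·1442 ≡ 4618 (mod 8619).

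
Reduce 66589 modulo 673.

635

66589 = 98×673 + 635, so 66589 ≡ 635 (mod 673).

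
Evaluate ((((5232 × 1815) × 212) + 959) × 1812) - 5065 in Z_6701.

3917

5232 × 1815 = 9496080 ≡ 763 (mod 6701)
763 × 212 = 161756 ≡ 932 (mod 6701)
932 + 959 = 1891
1891 × 1812 = 3426492 ≡ 2281 (mod 6701)
2281 - 5065 = -2784 ≡ 3917 (mod 6701)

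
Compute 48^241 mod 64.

0

By square-and-multiply:
48^1 ≡ 48 (mod 64)
48^2 ≡ 48^2 = 2304 ≡ 0 (mod 64)
48^4 ≡ 0^2 = 0 (mod 64)
48^8 ≡ 0^2 = 0 (mod 64)
48^16 ≡ 0^2 = 0 (mod 64)
48^32 ≡ 0^2 = 0 (mod 64)
48^64 ≡ 0^2 = 0 (mod 64)
48^128 ≡ 0^2 = 0 (mod 64)
48^241 = 48^128 × 48^64 × 48^32 × 48^16 × 48^1 ≡ 0 × 0 × 0 × 0 × 48 (mod 64).
Accumulate the product:
0 × 0 = 0
0 × 0 = 0
0 × 0 = 0
0 × 48 = 0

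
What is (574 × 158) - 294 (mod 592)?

414

574 × 158 = 90692 ≡ 116 (mod 592)
116 - 294 = -178 ≡ 414 (mod 592)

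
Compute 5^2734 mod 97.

31

By square-and-multiply:
2734 in binary is 101010101110, i.e. 2734 = 2048 + 512 + 128 + 32 + 8 + 4 + 2.
5^1 ≡ 5 (mod 97)
5^2 ≡ 5^2 = 25 (mod 97)
5^4 ≡ 25^2 = 625 ≡ 43 (mod 97)
5^8 ≡ 43^2 = 1849 ≡ 6 (mod 97)
5^16 ≡ 6^2 = 36 (mod 97)
5^32 ≡ 36^2 = 1296 ≡ 35 (mod 97)
5^64 ≡ 35^2 = 1225 ≡ 61 (mod 97)
5^128 ≡ 61^2 = 3721 ≡ 35 (mod 97)
5^256 ≡ 35^2 = 1225 ≡ 61 (mod 97)
5^512 ≡ 61^2 = 3721 ≡ 35 (mod 97)
5^1024 ≡ 35^2 = 1225 ≡ 61 (mod 97)
5^2048 ≡ 61^2 = 3721 ≡ 35 (mod 97)
5^2734 = 5^2048 · 5^512 · 5^128 · 5^32 · 5^8 · 5^4 · 5^2 ≡ 35 · 35 · 35 · 35 · 6 · 43 · 25 (mod 97).
Accumulate the product:
35 · 35 = 1225 ≡ 61
61 · 35 = 2135 ≡ 1
1 · 35 = 35
35 · 6 = 210 ≡ 16
16 · 43 = 688 ≡ 9
9 · 25 = 225 ≡ 31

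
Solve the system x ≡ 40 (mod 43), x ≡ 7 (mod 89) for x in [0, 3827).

43⁻¹ mod 89: 43*29 ≡ 1 (mod 89), so 43⁻¹ ≡ 29.
x = 40 + 43*((7 − 40)*29 mod 89) = 40 + 43*22 = 986.

986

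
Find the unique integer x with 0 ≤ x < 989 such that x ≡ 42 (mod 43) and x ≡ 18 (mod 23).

386

43⁻¹ mod 23: 43×15 ≡ 1 (mod 23), so 43⁻¹ ≡ 15.
x = 42 + 43×((18 − 42)×15 mod 23) = 42 + 43×8 = 386.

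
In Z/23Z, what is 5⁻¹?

By the extended Euclidean algorithm:
23 = 4×5 + 3
5 = 1×3 + 2
3 = 1×2 + 1
2 = 2×1 + 0
gcd(5, 23) = 1, so the inverse exists.
Back-substitute for 1:
1 = 1×3 − 1×2
  = −1×5 + 2×3
  = 2×23 − 9×5
So 5⁻¹ ≡ −9 ≡ 14 (mod 23).

14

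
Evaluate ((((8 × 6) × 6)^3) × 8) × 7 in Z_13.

8 × 6 = 48 ≡ 9 (mod 13)
9 × 6 = 54 ≡ 2 (mod 13)
(2)^3 ≡ 8 (mod 13)
8 × 8 = 64 ≡ 12 (mod 13)
12 × 7 = 84 ≡ 6 (mod 13)

6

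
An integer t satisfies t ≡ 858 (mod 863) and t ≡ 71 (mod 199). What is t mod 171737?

98377

863⁻¹ mod 199: 863·101 ≡ 1 (mod 199), so 863⁻¹ ≡ 101.
t = 858 + 863·((71 − 858)·101 mod 199) = 858 + 863·113 = 98377.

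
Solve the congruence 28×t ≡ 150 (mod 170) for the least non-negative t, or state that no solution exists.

60

gcd(28, 170) = 2, and 2 | 150, so solutions exist.
Divide through by 2: 14×t ≡ 75 (mod 85).
14⁻¹ ≡ 79 (mod 85).
t ≡ 79×75 ≡ 60 (mod 85).
The smallest non-negative solution is t = 60.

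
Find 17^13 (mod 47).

42

17^1 ≡ 17 (mod 47)
17^2 ≡ 17^2 = 289 ≡ 7 (mod 47)
17^4 ≡ 7^2 = 49 ≡ 2 (mod 47)
17^8 ≡ 2^2 = 4 (mod 47)
17^13 = 17^8 * 17^4 * 17^1 ≡ 4 * 2 * 17 (mod 47).
Accumulate the product:
4 * 2 = 8
8 * 17 = 136 ≡ 42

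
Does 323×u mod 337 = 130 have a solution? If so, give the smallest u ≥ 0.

gcd(323, 337) = 1, so a unique solution mod 337 exists.
323⁻¹ ≡ 24 (mod 337).
u ≡ 24×130 ≡ 87 (mod 337).

87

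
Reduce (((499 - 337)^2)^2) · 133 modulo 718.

64

499 - 337 = 162
(162)^2 ≡ 396 (mod 718)
(396)^2 ≡ 292 (mod 718)
292 · 133 = 38836 ≡ 64 (mod 718)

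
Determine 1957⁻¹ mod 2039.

Run the extended Euclidean algorithm:
2039 = 1×1957 + 82
1957 = 23×82 + 71
82 = 1×71 + 11
71 = 6×11 + 5
11 = 2×5 + 1
5 = 5×1 + 0
gcd(1957, 2039) = 1, so the inverse exists.
Back-substitute for 1:
1 = 1×11 − 2×5
  = −2×71 + 13×11
  = 13×82 − 15×71
  = −15×1957 + 358×82
  = 358×2039 − 373×1957
So 1957⁻¹ ≡ −373 ≡ 1666 (mod 2039).

1666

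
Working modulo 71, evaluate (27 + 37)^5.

20

27 + 37 = 64
(64)^5 ≡ 20 (mod 71)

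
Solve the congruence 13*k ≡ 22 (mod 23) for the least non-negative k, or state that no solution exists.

gcd(13, 23) = 1, so a unique solution mod 23 exists.
13⁻¹ ≡ 16 (mod 23).
k ≡ 16*22 ≡ 7 (mod 23).

7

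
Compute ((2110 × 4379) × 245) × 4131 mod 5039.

415

2110 × 4379 = 9239690 ≡ 3203 (mod 5039)
3203 × 245 = 784735 ≡ 3690 (mod 5039)
3690 × 4131 = 15243390 ≡ 415 (mod 5039)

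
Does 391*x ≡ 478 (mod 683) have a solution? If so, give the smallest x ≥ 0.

gcd(391, 683) = 1, so a unique solution mod 683 exists.
391⁻¹ ≡ 138 (mod 683).
x ≡ 138*478 ≡ 396 (mod 683).

396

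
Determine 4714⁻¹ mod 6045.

6045 = 1×4714 + 1331
4714 = 3×1331 + 721
1331 = 1×721 + 610
721 = 1×610 + 111
610 = 5×111 + 55
111 = 2×55 + 1
55 = 55×1 + 0
gcd(4714, 6045) = 1, so the inverse exists.
Back-substitute for 1:
1 = 1×111 − 2×55
  = −2×610 + 11×111
  = 11×721 − 13×610
  = −13×1331 + 24×721
  = 24×4714 − 85×1331
  = −85×6045 + 109×4714
So 4714⁻¹ ≡ 109 (mod 6045).

109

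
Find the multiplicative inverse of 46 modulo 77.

72

Run the extended Euclidean algorithm:
77 = 1×46 + 31
46 = 1×31 + 15
31 = 2×15 + 1
15 = 15×1 + 0
gcd(46, 77) = 1, so the inverse exists.
Bézout: 1 = 3×77 − 5×46.
So 46⁻¹ ≡ −5 ≡ 72 (mod 77).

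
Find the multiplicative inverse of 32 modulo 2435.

1598

2435 = 76·32 + 3
32 = 10·3 + 2
3 = 1·2 + 1
2 = 2·1 + 0
gcd(32, 2435) = 1, so the inverse exists.
Back-substitute for 1:
1 = 1·3 − 1·2
  = −1·32 + 11·3
  = 11·2435 − 837·32
So 32⁻¹ ≡ −837 ≡ 1598 (mod 2435).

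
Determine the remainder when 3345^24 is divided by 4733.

Compute successive squares:
24 in binary is 11000, i.e. 24 = 16 + 8.
3345^1 ≡ 3345 (mod 4733)
3345^2 ≡ 3345^2 = 11189025 ≡ 213 (mod 4733)
3345^4 ≡ 213^2 = 45369 ≡ 2772 (mod 4733)
3345^8 ≡ 2772^2 = 7683984 ≡ 2325 (mod 4733)
3345^16 ≡ 2325^2 = 5405625 ≡ 539 (mod 4733)
3345^24 = 3345^16 * 3345^8 ≡ 539 * 2325 (mod 4733).
539 * 2325 = 1253175 ≡ 3663 (mod 4733).

3663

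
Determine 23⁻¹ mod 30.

17

30 = 1·23 + 7
23 = 3·7 + 2
7 = 3·2 + 1
2 = 2·1 + 0
gcd(23, 30) = 1, so the inverse exists.
Bézout: 1 = 10·30 − 13·23.
So 23⁻¹ ≡ −13 ≡ 17 (mod 30).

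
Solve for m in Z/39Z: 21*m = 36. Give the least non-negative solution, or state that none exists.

gcd(21, 39) = 3, and 3 | 36, so solutions exist.
Divide through by 3: 7*m = 12 (mod 13).
7⁻¹ ≡ 2 (mod 13).
m ≡ 2*12 ≡ 11 (mod 13).
The smallest non-negative solution is m = 11.

11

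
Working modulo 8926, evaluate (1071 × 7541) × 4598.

1071 × 7541 = 8076411 ≡ 7307 (mod 8926)
7307 × 4598 = 33597586 ≡ 122 (mod 8926)

122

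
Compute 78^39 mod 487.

135

39 in binary is 100111, i.e. 39 = 32 + 4 + 2 + 1.
78^1 ≡ 78 (mod 487)
78^2 ≡ 78^2 = 6084 ≡ 240 (mod 487)
78^4 ≡ 240^2 = 57600 ≡ 134 (mod 487)
78^8 ≡ 134^2 = 17956 ≡ 424 (mod 487)
78^16 ≡ 424^2 = 179776 ≡ 73 (mod 487)
78^32 ≡ 73^2 = 5329 ≡ 459 (mod 487)
78^39 = 78^32 · 78^4 · 78^2 · 78^1 ≡ 459 · 134 · 240 · 78 (mod 487).
Accumulate the product:
459 · 134 = 61506 ≡ 144
144 · 240 = 34560 ≡ 470
470 · 78 = 36660 ≡ 135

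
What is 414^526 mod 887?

Using repeated squaring:
414^1 ≡ 414 (mod 887)
414^2 ≡ 414^2 = 171396 ≡ 205 (mod 887)
414^4 ≡ 205^2 = 42025 ≡ 336 (mod 887)
414^8 ≡ 336^2 = 112896 ≡ 247 (mod 887)
414^16 ≡ 247^2 = 61009 ≡ 693 (mod 887)
414^32 ≡ 693^2 = 480249 ≡ 382 (mod 887)
414^64 ≡ 382^2 = 145924 ≡ 456 (mod 887)
414^128 ≡ 456^2 = 207936 ≡ 378 (mod 887)
414^256 ≡ 378^2 = 142884 ≡ 77 (mod 887)
414^512 ≡ 77^2 = 5929 ≡ 607 (mod 887)
414^526 = 414^512 · 414^8 · 414^4 · 414^2 ≡ 607 · 247 · 336 · 205 (mod 887).
Accumulate the product:
607 · 247 = 149929 ≡ 26
26 · 336 = 8736 ≡ 753
753 · 205 = 154365 ≡ 27

27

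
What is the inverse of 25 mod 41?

41 = 1*25 + 16
25 = 1*16 + 9
16 = 1*9 + 7
9 = 1*7 + 2
7 = 3*2 + 1
2 = 2*1 + 0
gcd(25, 41) = 1, so the inverse exists.
Back-substitute for 1:
1 = 1*7 − 3*2
  = −3*9 + 4*7
  = 4*16 − 7*9
  = −7*25 + 11*16
  = 11*41 − 18*25
So 25⁻¹ ≡ −18 ≡ 23 (mod 41).

23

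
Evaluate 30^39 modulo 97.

51

39 in binary is 100111, i.e. 39 = 32 + 4 + 2 + 1.
30^1 ≡ 30 (mod 97)
30^2 ≡ 30^2 = 900 ≡ 27 (mod 97)
30^4 ≡ 27^2 = 729 ≡ 50 (mod 97)
30^8 ≡ 50^2 = 2500 ≡ 75 (mod 97)
30^16 ≡ 75^2 = 5625 ≡ 96 (mod 97)
30^32 ≡ 96^2 = 9216 ≡ 1 (mod 97)
30^39 = 30^32 * 30^4 * 30^2 * 30^1 ≡ 1 * 50 * 27 * 30 (mod 97).
Accumulate the product:
1 * 50 = 50
50 * 27 = 1350 ≡ 89
89 * 30 = 2670 ≡ 51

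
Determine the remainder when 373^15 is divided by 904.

373^1 ≡ 373 (mod 904)
373^2 ≡ 373^2 = 139129 ≡ 817 (mod 904)
373^4 ≡ 817^2 = 667489 ≡ 337 (mod 904)
373^8 ≡ 337^2 = 113569 ≡ 569 (mod 904)
373^15 = 373^8 × 373^4 × 373^2 × 373^1 ≡ 569 × 337 × 817 × 373 (mod 904).
Accumulate the product:
569 × 337 = 191753 ≡ 105
105 × 817 = 85785 ≡ 809
809 × 373 = 301757 ≡ 725

725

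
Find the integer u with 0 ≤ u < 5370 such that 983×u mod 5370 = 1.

2207

Run the extended Euclidean algorithm:
5370 = 5*983 + 455
983 = 2*455 + 73
455 = 6*73 + 17
73 = 4*17 + 5
17 = 3*5 + 2
5 = 2*2 + 1
2 = 2*1 + 0
gcd(983, 5370) = 1, so the inverse exists.
Bézout: 1 = −404*5370 + 2207*983.
So 983⁻¹ ≡ 2207 (mod 5370).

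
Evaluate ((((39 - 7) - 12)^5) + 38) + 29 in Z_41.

17

39 - 7 = 32
32 - 12 = 20
(20)^5 ≡ 32 (mod 41)
32 + 38 = 70 ≡ 29 (mod 41)
29 + 29 = 58 ≡ 17 (mod 41)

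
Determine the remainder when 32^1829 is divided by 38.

2

Using repeated squaring:
1829 in binary is 11100100101, i.e. 1829 = 1024 + 512 + 256 + 32 + 4 + 1.
32^1 ≡ 32 (mod 38)
32^2 ≡ 32^2 = 1024 ≡ 36 (mod 38)
32^4 ≡ 36^2 = 1296 ≡ 4 (mod 38)
32^8 ≡ 4^2 = 16 (mod 38)
32^16 ≡ 16^2 = 256 ≡ 28 (mod 38)
32^32 ≡ 28^2 = 784 ≡ 24 (mod 38)
32^64 ≡ 24^2 = 576 ≡ 6 (mod 38)
32^128 ≡ 6^2 = 36 (mod 38)
32^256 ≡ 36^2 = 1296 ≡ 4 (mod 38)
32^512 ≡ 4^2 = 16 (mod 38)
32^1024 ≡ 16^2 = 256 ≡ 28 (mod 38)
32^1829 = 32^1024 · 32^512 · 32^256 · 32^32 · 32^4 · 32^1 ≡ 28 · 16 · 4 · 24 · 4 · 32 (mod 38).
Accumulate the product:
28 · 16 = 448 ≡ 30
30 · 4 = 120 ≡ 6
6 · 24 = 144 ≡ 30
30 · 4 = 120 ≡ 6
6 · 32 = 192 ≡ 2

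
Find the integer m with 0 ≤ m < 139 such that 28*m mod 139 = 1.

5

Run the extended Euclidean algorithm:
139 = 4·28 + 27
28 = 1·27 + 1
27 = 27·1 + 0
gcd(28, 139) = 1, so the inverse exists.
Back-substitute for 1:
1 = 1·28 − 1·27
  = −1·139 + 5·28
So 28⁻¹ ≡ 5 (mod 139).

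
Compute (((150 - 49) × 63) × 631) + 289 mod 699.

286

150 - 49 = 101
101 × 63 = 6363 ≡ 72 (mod 699)
72 × 631 = 45432 ≡ 696 (mod 699)
696 + 289 = 985 ≡ 286 (mod 699)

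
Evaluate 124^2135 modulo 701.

By square-and-multiply:
2135 in binary is 100001010111, i.e. 2135 = 2048 + 64 + 16 + 4 + 2 + 1.
124^1 ≡ 124 (mod 701)
124^2 ≡ 124^2 = 15376 ≡ 655 (mod 701)
124^4 ≡ 655^2 = 429025 ≡ 13 (mod 701)
124^8 ≡ 13^2 = 169 (mod 701)
124^16 ≡ 169^2 = 28561 ≡ 521 (mod 701)
124^32 ≡ 521^2 = 271441 ≡ 154 (mod 701)
124^64 ≡ 154^2 = 23716 ≡ 583 (mod 701)
124^128 ≡ 583^2 = 339889 ≡ 605 (mod 701)
124^256 ≡ 605^2 = 366025 ≡ 103 (mod 701)
124^512 ≡ 103^2 = 10609 ≡ 94 (mod 701)
124^1024 ≡ 94^2 = 8836 ≡ 424 (mod 701)
124^2048 ≡ 424^2 = 179776 ≡ 320 (mod 701)
124^2135 = 124^2048 * 124^64 * 124^16 * 124^4 * 124^2 * 124^1 ≡ 320 * 583 * 521 * 13 * 655 * 124 (mod 701).
Accumulate the product:
320 * 583 = 186560 ≡ 94
94 * 521 = 48974 ≡ 605
605 * 13 = 7865 ≡ 154
154 * 655 = 100870 ≡ 627
627 * 124 = 77748 ≡ 638

638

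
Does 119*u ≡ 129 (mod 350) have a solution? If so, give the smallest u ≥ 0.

no solution

gcd(119, 350) = 7, and 7 does not divide 129.
So the congruence has no solution.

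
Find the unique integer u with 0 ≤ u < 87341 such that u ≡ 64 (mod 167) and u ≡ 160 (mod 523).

167⁻¹ mod 523: 167*404 ≡ 1 (mod 523), so 167⁻¹ ≡ 404.
u = 64 + 167*((160 − 64)*404 mod 523) = 64 + 167*82 = 13758.
Check: 13758 mod 167 = 64, 13758 mod 523 = 160. ✓

13758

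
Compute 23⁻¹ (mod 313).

245

Apply the Euclidean algorithm and back-substitute:
313 = 13×23 + 14
23 = 1×14 + 9
14 = 1×9 + 5
9 = 1×5 + 4
5 = 1×4 + 1
4 = 4×1 + 0
gcd(23, 313) = 1, so the inverse exists.
Bézout: 1 = 5×313 − 68×23.
So 23⁻¹ ≡ −68 ≡ 245 (mod 313).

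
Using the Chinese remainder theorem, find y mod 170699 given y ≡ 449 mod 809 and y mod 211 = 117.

95911

809⁻¹ mod 211: 809×6 ≡ 1 (mod 211), so 809⁻¹ ≡ 6.
y = 449 + 809×((117 − 449)×6 mod 211) = 449 + 809×118 = 95911.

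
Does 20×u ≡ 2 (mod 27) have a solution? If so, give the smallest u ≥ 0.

gcd(20, 27) = 1, so a unique solution mod 27 exists.
20⁻¹ ≡ 23 (mod 27).
u ≡ 23×2 ≡ 19 (mod 27).

19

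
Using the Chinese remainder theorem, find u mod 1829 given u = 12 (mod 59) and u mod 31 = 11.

59⁻¹ mod 31: 59·10 ≡ 1 (mod 31), so 59⁻¹ ≡ 10.
u = 12 + 59·((11 − 12)·10 mod 31) = 12 + 59·21 = 1251.

1251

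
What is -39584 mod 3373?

-39584 = -12*3373 + 892, so -39584 ≡ 892 (mod 3373).

892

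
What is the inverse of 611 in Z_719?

Run the extended Euclidean algorithm:
719 = 1×611 + 108
611 = 5×108 + 71
108 = 1×71 + 37
71 = 1×37 + 34
37 = 1×34 + 3
34 = 11×3 + 1
3 = 3×1 + 0
gcd(611, 719) = 1, so the inverse exists.
Back-substitute for 1:
1 = 1×34 − 11×3
  = −11×37 + 12×34
  = 12×71 − 23×37
  = −23×108 + 35×71
  = 35×611 − 198×108
  = −198×719 + 233×611
So 611⁻¹ ≡ 233 (mod 719).

233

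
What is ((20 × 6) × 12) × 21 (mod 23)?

18

20 × 6 = 120 ≡ 5 (mod 23)
5 × 12 = 60 ≡ 14 (mod 23)
14 × 21 = 294 ≡ 18 (mod 23)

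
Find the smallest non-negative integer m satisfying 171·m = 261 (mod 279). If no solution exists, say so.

gcd(171, 279) = 9, and 9 | 261, so solutions exist.
Divide through by 9: 19·m = 29 (mod 31).
19⁻¹ ≡ 18 (mod 31).
m ≡ 18·29 ≡ 26 (mod 31).
The smallest non-negative solution is m = 26.

26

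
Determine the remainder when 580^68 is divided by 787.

Compute successive squares:
68 in binary is 1000100, i.e. 68 = 64 + 4.
580^1 ≡ 580 (mod 787)
580^2 ≡ 580^2 = 336400 ≡ 351 (mod 787)
580^4 ≡ 351^2 = 123201 ≡ 429 (mod 787)
580^8 ≡ 429^2 = 184041 ≡ 670 (mod 787)
580^16 ≡ 670^2 = 448900 ≡ 310 (mod 787)
580^32 ≡ 310^2 = 96100 ≡ 86 (mod 787)
580^64 ≡ 86^2 = 7396 ≡ 313 (mod 787)
580^68 = 580^64 * 580^4 ≡ 313 * 429 (mod 787).
313 * 429 = 134277 ≡ 487 (mod 787).

487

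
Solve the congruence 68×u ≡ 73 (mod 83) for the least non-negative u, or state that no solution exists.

gcd(68, 83) = 1, so a unique solution mod 83 exists.
68⁻¹ ≡ 11 (mod 83).
u ≡ 11×73 ≡ 56 (mod 83).

56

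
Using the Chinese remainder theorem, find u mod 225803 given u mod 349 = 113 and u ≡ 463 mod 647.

142156

349⁻¹ mod 647: 349*406 ≡ 1 (mod 647), so 349⁻¹ ≡ 406.
u = 113 + 349*((463 − 113)*406 mod 647) = 113 + 349*407 = 142156.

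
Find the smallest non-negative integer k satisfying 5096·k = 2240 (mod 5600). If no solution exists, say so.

gcd(5096, 5600) = 56, and 56 | 2240, so solutions exist.
Divide through by 56: 91·k ≡ 40 (mod 100).
91⁻¹ ≡ 11 (mod 100).
k ≡ 11·40 ≡ 40 (mod 100).
The smallest non-negative solution is k = 40.

40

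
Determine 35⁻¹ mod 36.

35

36 = 1*35 + 1
35 = 35*1 + 0
gcd(35, 36) = 1, so the inverse exists.
Back-substitute for 1:
1 = 1*36 − 1*35
So 35⁻¹ ≡ −1 ≡ 35 (mod 36).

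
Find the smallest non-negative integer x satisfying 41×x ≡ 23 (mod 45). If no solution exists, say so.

28

gcd(41, 45) = 1, so a unique solution mod 45 exists.
41⁻¹ ≡ 11 (mod 45).
x ≡ 11×23 ≡ 28 (mod 45).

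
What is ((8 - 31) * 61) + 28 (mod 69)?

8 - 31 = -23 ≡ 46 (mod 69)
46 * 61 = 2806 ≡ 46 (mod 69)
46 + 28 = 74 ≡ 5 (mod 69)

5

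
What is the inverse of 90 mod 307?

307 = 3·90 + 37
90 = 2·37 + 16
37 = 2·16 + 5
16 = 3·5 + 1
5 = 5·1 + 0
gcd(90, 307) = 1, so the inverse exists.
Back-substitute for 1:
1 = 1·16 − 3·5
  = −3·37 + 7·16
  = 7·90 − 17·37
  = −17·307 + 58·90
So 90⁻¹ ≡ 58 (mod 307).

58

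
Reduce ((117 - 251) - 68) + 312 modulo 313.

117 - 251 = -134 ≡ 179 (mod 313)
179 - 68 = 111
111 + 312 = 423 ≡ 110 (mod 313)

110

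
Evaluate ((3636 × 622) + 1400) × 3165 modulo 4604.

544

3636 × 622 = 2261592 ≡ 1028 (mod 4604)
1028 + 1400 = 2428
2428 × 3165 = 7684620 ≡ 544 (mod 4604)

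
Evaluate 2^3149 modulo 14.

4

By square-and-multiply:
2^1 ≡ 2 (mod 14)
2^2 ≡ 2^2 = 4 (mod 14)
2^4 ≡ 4^2 = 16 ≡ 2 (mod 14)
2^8 ≡ 2^2 = 4 (mod 14)
2^16 ≡ 4^2 = 16 ≡ 2 (mod 14)
2^32 ≡ 2^2 = 4 (mod 14)
2^64 ≡ 4^2 = 16 ≡ 2 (mod 14)
2^128 ≡ 2^2 = 4 (mod 14)
2^256 ≡ 4^2 = 16 ≡ 2 (mod 14)
2^512 ≡ 2^2 = 4 (mod 14)
2^1024 ≡ 4^2 = 16 ≡ 2 (mod 14)
2^2048 ≡ 2^2 = 4 (mod 14)
2^3149 = 2^2048 × 2^1024 × 2^64 × 2^8 × 2^4 × 2^1 ≡ 4 × 2 × 2 × 4 × 2 × 2 (mod 14).
Accumulate the product:
4 × 2 = 8
8 × 2 = 16 ≡ 2
2 × 4 = 8
8 × 2 = 16 ≡ 2
2 × 2 = 4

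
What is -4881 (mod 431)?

-4881 = -12*431 + 291, so -4881 ≡ 291 (mod 431).

291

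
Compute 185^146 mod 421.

Compute successive squares:
146 in binary is 10010010, i.e. 146 = 128 + 16 + 2.
185^1 ≡ 185 (mod 421)
185^2 ≡ 185^2 = 34225 ≡ 124 (mod 421)
185^4 ≡ 124^2 = 15376 ≡ 220 (mod 421)
185^8 ≡ 220^2 = 48400 ≡ 406 (mod 421)
185^16 ≡ 406^2 = 164836 ≡ 225 (mod 421)
185^32 ≡ 225^2 = 50625 ≡ 105 (mod 421)
185^64 ≡ 105^2 = 11025 ≡ 79 (mod 421)
185^128 ≡ 79^2 = 6241 ≡ 347 (mod 421)
185^146 = 185^128 * 185^16 * 185^2 ≡ 347 * 225 * 124 (mod 421).
Accumulate the product:
347 * 225 = 78075 ≡ 190
190 * 124 = 23560 ≡ 405

405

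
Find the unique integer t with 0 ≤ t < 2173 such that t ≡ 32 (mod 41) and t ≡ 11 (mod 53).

41⁻¹ mod 53: 41×22 ≡ 1 (mod 53), so 41⁻¹ ≡ 22.
t = 32 + 41×((11 − 32)×22 mod 53) = 32 + 41×15 = 647.

647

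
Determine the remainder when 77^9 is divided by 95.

77^1 ≡ 77 (mod 95)
77^2 ≡ 77^2 = 5929 ≡ 39 (mod 95)
77^4 ≡ 39^2 = 1521 ≡ 1 (mod 95)
77^8 ≡ 1^2 = 1 (mod 95)
77^9 = 77^8 × 77^1 ≡ 1 × 77 (mod 95).
1 × 77 = 77 ≡ 77 (mod 95).

77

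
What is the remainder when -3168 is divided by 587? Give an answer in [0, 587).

354

-3168 = -6*587 + 354, so -3168 ≡ 354 (mod 587).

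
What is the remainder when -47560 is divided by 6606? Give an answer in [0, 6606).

5288

-47560 = -8*6606 + 5288, so -47560 ≡ 5288 (mod 6606).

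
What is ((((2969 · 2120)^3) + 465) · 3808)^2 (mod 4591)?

4038

2969 · 2120 = 6294280 ≡ 19 (mod 4591)
(19)^3 ≡ 2268 (mod 4591)
2268 + 465 = 2733
2733 · 3808 = 10407264 ≡ 4058 (mod 4591)
(4058)^2 ≡ 4038 (mod 4591)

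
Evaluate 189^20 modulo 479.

By square-and-multiply:
189^1 ≡ 189 (mod 479)
189^2 ≡ 189^2 = 35721 ≡ 275 (mod 479)
189^4 ≡ 275^2 = 75625 ≡ 422 (mod 479)
189^8 ≡ 422^2 = 178084 ≡ 375 (mod 479)
189^16 ≡ 375^2 = 140625 ≡ 278 (mod 479)
189^20 = 189^16 · 189^4 ≡ 278 · 422 (mod 479).
278 · 422 = 117316 ≡ 440 (mod 479).

440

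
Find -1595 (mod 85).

-1595 = -19×85 + 20, so -1595 ≡ 20 (mod 85).

20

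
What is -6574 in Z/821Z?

-6574 = -9*821 + 815, so -6574 ≡ 815 (mod 821).

815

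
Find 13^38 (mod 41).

13^1 ≡ 13 (mod 41)
13^2 ≡ 13^2 = 169 ≡ 5 (mod 41)
13^4 ≡ 5^2 = 25 (mod 41)
13^8 ≡ 25^2 = 625 ≡ 10 (mod 41)
13^16 ≡ 10^2 = 100 ≡ 18 (mod 41)
13^32 ≡ 18^2 = 324 ≡ 37 (mod 41)
13^38 = 13^32 · 13^4 · 13^2 ≡ 37 · 25 · 5 (mod 41).
Accumulate the product:
37 · 25 = 925 ≡ 23
23 · 5 = 115 ≡ 33

33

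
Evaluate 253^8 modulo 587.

290

Compute successive squares:
253^1 ≡ 253 (mod 587)
253^2 ≡ 253^2 = 64009 ≡ 26 (mod 587)
253^4 ≡ 26^2 = 676 ≡ 89 (mod 587)
253^8 ≡ 89^2 = 7921 ≡ 290 (mod 587)
So 253^8 ≡ 290 (mod 587).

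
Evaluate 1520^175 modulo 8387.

7910

175 in binary is 10101111, i.e. 175 = 128 + 32 + 8 + 4 + 2 + 1.
1520^1 ≡ 1520 (mod 8387)
1520^2 ≡ 1520^2 = 2310400 ≡ 3975 (mod 8387)
1520^4 ≡ 3975^2 = 15800625 ≡ 7904 (mod 8387)
1520^8 ≡ 7904^2 = 62473216 ≡ 6840 (mod 8387)
1520^16 ≡ 6840^2 = 46785600 ≡ 2914 (mod 8387)
1520^32 ≡ 2914^2 = 8491396 ≡ 3752 (mod 8387)
1520^64 ≡ 3752^2 = 14077504 ≡ 4118 (mod 8387)
1520^128 ≡ 4118^2 = 16957924 ≡ 7797 (mod 8387)
1520^175 = 1520^128 · 1520^32 · 1520^8 · 1520^4 · 1520^2 · 1520^1 ≡ 7797 · 3752 · 6840 · 7904 · 3975 · 1520 (mod 8387).
Accumulate the product:
7797 · 3752 = 29254344 ≡ 488
488 · 6840 = 3337920 ≡ 8281
8281 · 7904 = 65453024 ≡ 876
876 · 3975 = 3482100 ≡ 1495
1495 · 1520 = 2272400 ≡ 7910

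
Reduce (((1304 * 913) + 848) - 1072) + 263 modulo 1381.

169

1304 * 913 = 1190552 ≡ 130 (mod 1381)
130 + 848 = 978
978 - 1072 = -94 ≡ 1287 (mod 1381)
1287 + 263 = 1550 ≡ 169 (mod 1381)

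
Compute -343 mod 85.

82

-343 = -5*85 + 82, so -343 ≡ 82 (mod 85).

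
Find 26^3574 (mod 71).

20

Using repeated squaring:
3574 in binary is 110111110110, i.e. 3574 = 2048 + 1024 + 256 + 128 + 64 + 32 + 16 + 4 + 2.
26^1 ≡ 26 (mod 71)
26^2 ≡ 26^2 = 676 ≡ 37 (mod 71)
26^4 ≡ 37^2 = 1369 ≡ 20 (mod 71)
26^8 ≡ 20^2 = 400 ≡ 45 (mod 71)
26^16 ≡ 45^2 = 2025 ≡ 37 (mod 71)
26^32 ≡ 37^2 = 1369 ≡ 20 (mod 71)
26^64 ≡ 20^2 = 400 ≡ 45 (mod 71)
26^128 ≡ 45^2 = 2025 ≡ 37 (mod 71)
26^256 ≡ 37^2 = 1369 ≡ 20 (mod 71)
26^512 ≡ 20^2 = 400 ≡ 45 (mod 71)
26^1024 ≡ 45^2 = 2025 ≡ 37 (mod 71)
26^2048 ≡ 37^2 = 1369 ≡ 20 (mod 71)
26^3574 = 26^2048 × 26^1024 × 26^256 × 26^128 × 26^64 × 26^32 × 26^16 × 26^4 × 26^2 ≡ 20 × 37 × 20 × 37 × 45 × 20 × 37 × 20 × 37 (mod 71).
Accumulate the product:
20 × 37 = 740 ≡ 30
30 × 20 = 600 ≡ 32
32 × 37 = 1184 ≡ 48
48 × 45 = 2160 ≡ 30
30 × 20 = 600 ≡ 32
32 × 37 = 1184 ≡ 48
48 × 20 = 960 ≡ 37
37 × 37 = 1369 ≡ 20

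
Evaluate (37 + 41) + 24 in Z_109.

37 + 41 = 78
78 + 24 = 102

102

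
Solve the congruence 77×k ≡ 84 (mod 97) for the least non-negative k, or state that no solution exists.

gcd(77, 97) = 1, so a unique solution mod 97 exists.
77⁻¹ ≡ 63 (mod 97).
k ≡ 63×84 ≡ 54 (mod 97).

54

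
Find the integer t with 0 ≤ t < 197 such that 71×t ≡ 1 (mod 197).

Run the extended Euclidean algorithm:
197 = 2*71 + 55
71 = 1*55 + 16
55 = 3*16 + 7
16 = 2*7 + 2
7 = 3*2 + 1
2 = 2*1 + 0
gcd(71, 197) = 1, so the inverse exists.
Back-substitute for 1:
1 = 1*7 − 3*2
  = −3*16 + 7*7
  = 7*55 − 24*16
  = −24*71 + 31*55
  = 31*197 − 86*71
So 71⁻¹ ≡ −86 ≡ 111 (mod 197).

111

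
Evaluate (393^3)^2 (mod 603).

198

(393)^3 ≡ 477 (mod 603)
(477)^2 ≡ 198 (mod 603)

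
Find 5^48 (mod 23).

Compute successive squares:
48 in binary is 110000, i.e. 48 = 32 + 16.
5^1 ≡ 5 (mod 23)
5^2 ≡ 5^2 = 25 ≡ 2 (mod 23)
5^4 ≡ 2^2 = 4 (mod 23)
5^8 ≡ 4^2 = 16 (mod 23)
5^16 ≡ 16^2 = 256 ≡ 3 (mod 23)
5^32 ≡ 3^2 = 9 (mod 23)
5^48 = 5^32 × 5^16 ≡ 9 × 3 (mod 23).
9 × 3 = 27 ≡ 4 (mod 23).

4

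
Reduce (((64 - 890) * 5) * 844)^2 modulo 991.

64 - 890 = -826 ≡ 165 (mod 991)
165 * 5 = 825
825 * 844 = 696300 ≡ 618 (mod 991)
(618)^2 ≡ 389 (mod 991)

389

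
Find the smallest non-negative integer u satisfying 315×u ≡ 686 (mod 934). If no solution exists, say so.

272

gcd(315, 934) = 1, so a unique solution mod 934 exists.
315⁻¹ ≡ 255 (mod 934).
u ≡ 255×686 ≡ 272 (mod 934).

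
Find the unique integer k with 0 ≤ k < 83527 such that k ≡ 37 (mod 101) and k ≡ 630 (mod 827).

5592

101⁻¹ mod 827: 101·696 ≡ 1 (mod 827), so 101⁻¹ ≡ 696.
k = 37 + 101·((630 − 37)·696 mod 827) = 37 + 101·55 = 5592.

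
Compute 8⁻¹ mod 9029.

3386

Apply the Euclidean algorithm and back-substitute:
9029 = 1128·8 + 5
8 = 1·5 + 3
5 = 1·3 + 2
3 = 1·2 + 1
2 = 2·1 + 0
gcd(8, 9029) = 1, so the inverse exists.
Back-substitute for 1:
1 = 1·3 − 1·2
  = −1·5 + 2·3
  = 2·8 − 3·5
  = −3·9029 + 3386·8
So 8⁻¹ ≡ 3386 (mod 9029).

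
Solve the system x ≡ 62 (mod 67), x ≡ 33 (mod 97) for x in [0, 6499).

67⁻¹ mod 97: 67*42 ≡ 1 (mod 97), so 67⁻¹ ≡ 42.
x = 62 + 67*((33 − 62)*42 mod 97) = 62 + 67*43 = 2943.
Check: 2943 mod 67 = 62, 2943 mod 97 = 33. ✓

2943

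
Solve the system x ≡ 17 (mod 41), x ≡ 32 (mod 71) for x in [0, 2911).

1452

41⁻¹ mod 71: 41×26 ≡ 1 (mod 71), so 41⁻¹ ≡ 26.
x = 17 + 41×((32 − 17)×26 mod 71) = 17 + 41×35 = 1452.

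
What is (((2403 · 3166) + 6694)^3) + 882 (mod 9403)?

2403 · 3166 = 7607898 ≡ 871 (mod 9403)
871 + 6694 = 7565
(7565)^3 ≡ 2160 (mod 9403)
2160 + 882 = 3042

3042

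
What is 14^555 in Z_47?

18

555 in binary is 1000101011, i.e. 555 = 512 + 32 + 8 + 2 + 1.
14^1 ≡ 14 (mod 47)
14^2 ≡ 14^2 = 196 ≡ 8 (mod 47)
14^4 ≡ 8^2 = 64 ≡ 17 (mod 47)
14^8 ≡ 17^2 = 289 ≡ 7 (mod 47)
14^16 ≡ 7^2 = 49 ≡ 2 (mod 47)
14^32 ≡ 2^2 = 4 (mod 47)
14^64 ≡ 4^2 = 16 (mod 47)
14^128 ≡ 16^2 = 256 ≡ 21 (mod 47)
14^256 ≡ 21^2 = 441 ≡ 18 (mod 47)
14^512 ≡ 18^2 = 324 ≡ 42 (mod 47)
14^555 = 14^512 * 14^32 * 14^8 * 14^2 * 14^1 ≡ 42 * 4 * 7 * 8 * 14 (mod 47).
Accumulate the product:
42 * 4 = 168 ≡ 27
27 * 7 = 189 ≡ 1
1 * 8 = 8
8 * 14 = 112 ≡ 18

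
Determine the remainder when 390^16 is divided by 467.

380

390^1 ≡ 390 (mod 467)
390^2 ≡ 390^2 = 152100 ≡ 325 (mod 467)
390^4 ≡ 325^2 = 105625 ≡ 83 (mod 467)
390^8 ≡ 83^2 = 6889 ≡ 351 (mod 467)
390^16 ≡ 351^2 = 123201 ≡ 380 (mod 467)
So 390^16 ≡ 380 (mod 467).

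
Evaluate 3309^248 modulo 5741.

Using repeated squaring:
248 in binary is 11111000, i.e. 248 = 128 + 64 + 32 + 16 + 8.
3309^1 ≡ 3309 (mod 5741)
3309^2 ≡ 3309^2 = 10949481 ≡ 1394 (mod 5741)
3309^4 ≡ 1394^2 = 1943236 ≡ 2778 (mod 5741)
3309^8 ≡ 2778^2 = 7717284 ≡ 1380 (mod 5741)
3309^16 ≡ 1380^2 = 1904400 ≡ 4129 (mod 5741)
3309^32 ≡ 4129^2 = 17048641 ≡ 3612 (mod 5741)
3309^64 ≡ 3612^2 = 13046544 ≡ 2992 (mod 5741)
3309^128 ≡ 2992^2 = 8952064 ≡ 1845 (mod 5741)
3309^248 = 3309^128 · 3309^64 · 3309^32 · 3309^16 · 3309^8 ≡ 1845 · 2992 · 3612 · 4129 · 1380 (mod 5741).
Accumulate the product:
1845 · 2992 = 5520240 ≡ 3139
3139 · 3612 = 11338068 ≡ 5334
5334 · 4129 = 22024086 ≡ 1610
1610 · 1380 = 2221800 ≡ 33

33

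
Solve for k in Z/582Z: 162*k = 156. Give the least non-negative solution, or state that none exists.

gcd(162, 582) = 6, and 6 | 156, so solutions exist.
Divide through by 6: 27*k ≡ 26 (mod 97).
27⁻¹ ≡ 18 (mod 97).
k ≡ 18*26 ≡ 80 (mod 97).
The smallest non-negative solution is k = 80.

80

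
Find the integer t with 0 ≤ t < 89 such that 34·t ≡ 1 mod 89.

55

By the extended Euclidean algorithm:
89 = 2×34 + 21
34 = 1×21 + 13
21 = 1×13 + 8
13 = 1×8 + 5
8 = 1×5 + 3
5 = 1×3 + 2
3 = 1×2 + 1
2 = 2×1 + 0
gcd(34, 89) = 1, so the inverse exists.
Bézout: 1 = 13×89 − 34×34.
So 34⁻¹ ≡ −34 ≡ 55 (mod 89).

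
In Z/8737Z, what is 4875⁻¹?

138

Run the extended Euclidean algorithm:
8737 = 1×4875 + 3862
4875 = 1×3862 + 1013
3862 = 3×1013 + 823
1013 = 1×823 + 190
823 = 4×190 + 63
190 = 3×63 + 1
63 = 63×1 + 0
gcd(4875, 8737) = 1, so the inverse exists.
Back-substitute for 1:
1 = 1×190 − 3×63
  = −3×823 + 13×190
  = 13×1013 − 16×823
  = −16×3862 + 61×1013
  = 61×4875 − 77×3862
  = −77×8737 + 138×4875
So 4875⁻¹ ≡ 138 (mod 8737).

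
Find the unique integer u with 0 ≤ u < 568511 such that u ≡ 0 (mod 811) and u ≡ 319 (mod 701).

811⁻¹ mod 701: 811·376 ≡ 1 (mod 701), so 811⁻¹ ≡ 376.
u = 0 + 811·((319 − 0)·376 mod 701) = 0 + 811·73 = 59203.

59203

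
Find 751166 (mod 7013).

751166 = 107*7013 + 775, so 751166 ≡ 775 (mod 7013).

775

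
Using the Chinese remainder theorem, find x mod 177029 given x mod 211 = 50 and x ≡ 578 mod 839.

159988

211⁻¹ mod 839: 211*672 ≡ 1 (mod 839), so 211⁻¹ ≡ 672.
x = 50 + 211*((578 − 50)*672 mod 839) = 50 + 211*758 = 159988.
Check: 159988 mod 211 = 50, 159988 mod 839 = 578. ✓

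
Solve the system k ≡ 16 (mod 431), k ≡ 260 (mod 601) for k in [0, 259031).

234049

431⁻¹ mod 601: 431*251 ≡ 1 (mod 601), so 431⁻¹ ≡ 251.
k = 16 + 431*((260 − 16)*251 mod 601) = 16 + 431*543 = 234049.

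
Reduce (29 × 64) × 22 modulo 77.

29 × 64 = 1856 ≡ 8 (mod 77)
8 × 22 = 176 ≡ 22 (mod 77)

22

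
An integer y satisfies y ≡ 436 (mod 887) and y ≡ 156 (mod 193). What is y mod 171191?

139695

887⁻¹ mod 193: 887·47 ≡ 1 (mod 193), so 887⁻¹ ≡ 47.
y = 436 + 887·((156 − 436)·47 mod 193) = 436 + 887·157 = 139695.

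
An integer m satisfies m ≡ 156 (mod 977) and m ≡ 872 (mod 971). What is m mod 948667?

432967

977⁻¹ mod 971: 977·162 ≡ 1 (mod 971), so 977⁻¹ ≡ 162.
m = 156 + 977·((872 − 156)·162 mod 971) = 156 + 977·443 = 432967.
Check: 432967 mod 977 = 156, 432967 mod 971 = 872. ✓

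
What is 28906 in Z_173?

28906 = 167*173 + 15, so 28906 ≡ 15 (mod 173).

15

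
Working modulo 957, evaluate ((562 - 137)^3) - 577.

250

562 - 137 = 425
(425)^3 ≡ 827 (mod 957)
827 - 577 = 250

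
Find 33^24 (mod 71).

24 in binary is 11000, i.e. 24 = 16 + 8.
33^1 ≡ 33 (mod 71)
33^2 ≡ 33^2 = 1089 ≡ 24 (mod 71)
33^4 ≡ 24^2 = 576 ≡ 8 (mod 71)
33^8 ≡ 8^2 = 64 (mod 71)
33^16 ≡ 64^2 = 4096 ≡ 49 (mod 71)
33^24 = 33^16 × 33^8 ≡ 49 × 64 (mod 71).
49 × 64 = 3136 ≡ 12 (mod 71).

12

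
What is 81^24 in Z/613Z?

Compute successive squares:
24 in binary is 11000, i.e. 24 = 16 + 8.
81^1 ≡ 81 (mod 613)
81^2 ≡ 81^2 = 6561 ≡ 431 (mod 613)
81^4 ≡ 431^2 = 185761 ≡ 22 (mod 613)
81^8 ≡ 22^2 = 484 (mod 613)
81^16 ≡ 484^2 = 234256 ≡ 90 (mod 613)
81^24 = 81^16 · 81^8 ≡ 90 · 484 (mod 613).
90 · 484 = 43560 ≡ 37 (mod 613).

37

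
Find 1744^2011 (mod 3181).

537

1744^1 ≡ 1744 (mod 3181)
1744^2 ≡ 1744^2 = 3041536 ≡ 500 (mod 3181)
1744^4 ≡ 500^2 = 250000 ≡ 1882 (mod 3181)
1744^8 ≡ 1882^2 = 3541924 ≡ 1471 (mod 3181)
1744^16 ≡ 1471^2 = 2163841 ≡ 761 (mod 3181)
1744^32 ≡ 761^2 = 579121 ≡ 179 (mod 3181)
1744^64 ≡ 179^2 = 32041 ≡ 231 (mod 3181)
1744^128 ≡ 231^2 = 53361 ≡ 2465 (mod 3181)
1744^256 ≡ 2465^2 = 6076225 ≡ 515 (mod 3181)
1744^512 ≡ 515^2 = 265225 ≡ 1202 (mod 3181)
1744^1024 ≡ 1202^2 = 1444804 ≡ 630 (mod 3181)
1744^2011 = 1744^1024 * 1744^512 * 1744^256 * 1744^128 * 1744^64 * 1744^16 * 1744^8 * 1744^2 * 1744^1 ≡ 630 * 1202 * 515 * 2465 * 231 * 761 * 1471 * 500 * 1744 (mod 3181).
Accumulate the product:
630 * 1202 = 757260 ≡ 182
182 * 515 = 93730 ≡ 1481
1481 * 2465 = 3650665 ≡ 2058
2058 * 231 = 475398 ≡ 1429
1429 * 761 = 1087469 ≡ 2748
2748 * 1471 = 4042308 ≡ 2438
2438 * 500 = 1219000 ≡ 677
677 * 1744 = 1180688 ≡ 537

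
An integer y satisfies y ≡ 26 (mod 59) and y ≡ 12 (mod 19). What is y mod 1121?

734

59⁻¹ mod 19: 59*10 ≡ 1 (mod 19), so 59⁻¹ ≡ 10.
y = 26 + 59*((12 − 26)*10 mod 19) = 26 + 59*12 = 734.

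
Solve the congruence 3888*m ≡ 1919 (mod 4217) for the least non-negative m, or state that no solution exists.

gcd(3888, 4217) = 1, so a unique solution mod 4217 exists.
3888⁻¹ ≡ 2038 (mod 4217).
m ≡ 2038*1919 ≡ 1763 (mod 4217).

1763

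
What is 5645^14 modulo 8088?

By square-and-multiply:
5645^1 ≡ 5645 (mod 8088)
5645^2 ≡ 5645^2 = 31866025 ≡ 7393 (mod 8088)
5645^4 ≡ 7393^2 = 54656449 ≡ 5833 (mod 8088)
5645^8 ≡ 5833^2 = 34023889 ≡ 5761 (mod 8088)
5645^14 = 5645^8 × 5645^4 × 5645^2 ≡ 5761 × 5833 × 7393 (mod 8088).
Accumulate the product:
5761 × 5833 = 33603913 ≡ 6361
6361 × 7393 = 47026873 ≡ 3241

3241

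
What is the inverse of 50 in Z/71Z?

71 = 1*50 + 21
50 = 2*21 + 8
21 = 2*8 + 5
8 = 1*5 + 3
5 = 1*3 + 2
3 = 1*2 + 1
2 = 2*1 + 0
gcd(50, 71) = 1, so the inverse exists.
Bézout: 1 = −19*71 + 27*50.
So 50⁻¹ ≡ 27 (mod 71).

27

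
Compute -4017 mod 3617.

-4017 = -2*3617 + 3217, so -4017 ≡ 3217 (mod 3617).

3217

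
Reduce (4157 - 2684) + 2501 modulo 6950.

3974

4157 - 2684 = 1473
1473 + 2501 = 3974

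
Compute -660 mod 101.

47

-660 = -7×101 + 47, so -660 ≡ 47 (mod 101).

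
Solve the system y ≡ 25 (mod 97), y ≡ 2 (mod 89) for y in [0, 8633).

7300

97⁻¹ mod 89: 97*78 ≡ 1 (mod 89), so 97⁻¹ ≡ 78.
y = 25 + 97*((2 − 25)*78 mod 89) = 25 + 97*75 = 7300.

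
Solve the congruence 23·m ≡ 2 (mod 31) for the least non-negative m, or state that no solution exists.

23

gcd(23, 31) = 1, so a unique solution mod 31 exists.
23⁻¹ ≡ 27 (mod 31).
m ≡ 27·2 ≡ 23 (mod 31).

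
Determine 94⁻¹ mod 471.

Run the extended Euclidean algorithm:
471 = 5·94 + 1
94 = 94·1 + 0
gcd(94, 471) = 1, so the inverse exists.
Back-substitute for 1:
1 = 1·471 − 5·94
So 94⁻¹ ≡ −5 ≡ 466 (mod 471).

466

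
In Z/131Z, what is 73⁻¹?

131 = 1·73 + 58
73 = 1·58 + 15
58 = 3·15 + 13
15 = 1·13 + 2
13 = 6·2 + 1
2 = 2·1 + 0
gcd(73, 131) = 1, so the inverse exists.
Bézout: 1 = 34·131 − 61·73.
So 73⁻¹ ≡ −61 ≡ 70 (mod 131).

70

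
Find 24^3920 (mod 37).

24^1 ≡ 24 (mod 37)
24^2 ≡ 24^2 = 576 ≡ 21 (mod 37)
24^4 ≡ 21^2 = 441 ≡ 34 (mod 37)
24^8 ≡ 34^2 = 1156 ≡ 9 (mod 37)
24^16 ≡ 9^2 = 81 ≡ 7 (mod 37)
24^32 ≡ 7^2 = 49 ≡ 12 (mod 37)
24^64 ≡ 12^2 = 144 ≡ 33 (mod 37)
24^128 ≡ 33^2 = 1089 ≡ 16 (mod 37)
24^256 ≡ 16^2 = 256 ≡ 34 (mod 37)
24^512 ≡ 34^2 = 1156 ≡ 9 (mod 37)
24^1024 ≡ 9^2 = 81 ≡ 7 (mod 37)
24^2048 ≡ 7^2 = 49 ≡ 12 (mod 37)
24^3920 = 24^2048 * 24^1024 * 24^512 * 24^256 * 24^64 * 24^16 ≡ 12 * 7 * 9 * 34 * 33 * 7 (mod 37).
Accumulate the product:
12 * 7 = 84 ≡ 10
10 * 9 = 90 ≡ 16
16 * 34 = 544 ≡ 26
26 * 33 = 858 ≡ 7
7 * 7 = 49 ≡ 12

12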